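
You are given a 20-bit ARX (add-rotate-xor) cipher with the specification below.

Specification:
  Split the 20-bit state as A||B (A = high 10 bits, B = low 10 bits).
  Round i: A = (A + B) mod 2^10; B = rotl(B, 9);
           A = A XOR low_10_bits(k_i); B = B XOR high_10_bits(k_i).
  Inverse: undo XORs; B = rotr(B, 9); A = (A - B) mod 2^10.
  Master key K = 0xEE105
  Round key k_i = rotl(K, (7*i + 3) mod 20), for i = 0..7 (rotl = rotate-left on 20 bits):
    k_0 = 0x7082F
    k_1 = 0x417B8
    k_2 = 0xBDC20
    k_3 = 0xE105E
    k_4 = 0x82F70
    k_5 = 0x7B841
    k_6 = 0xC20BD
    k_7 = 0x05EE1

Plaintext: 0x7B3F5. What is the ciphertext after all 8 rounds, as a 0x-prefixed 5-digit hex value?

s_0 = plaintext = 0x7B3F5
s_1 = Round(s_0, k_0) = 0x73A38
s_2 = Round(s_1, k_1) = 0xEF819
s_3 = Round(s_2, k_2) = 0xFDCFB
s_4 = Round(s_3, k_3) = 0x2B1F9
s_5 = Round(s_4, k_4) = 0x754F7
s_6 = Round(s_5, k_5) = 0xA3795
s_7 = Round(s_6, k_6) = 0xA7CC2
s_8 = Round(s_7, k_7) = 0x60076

0x60076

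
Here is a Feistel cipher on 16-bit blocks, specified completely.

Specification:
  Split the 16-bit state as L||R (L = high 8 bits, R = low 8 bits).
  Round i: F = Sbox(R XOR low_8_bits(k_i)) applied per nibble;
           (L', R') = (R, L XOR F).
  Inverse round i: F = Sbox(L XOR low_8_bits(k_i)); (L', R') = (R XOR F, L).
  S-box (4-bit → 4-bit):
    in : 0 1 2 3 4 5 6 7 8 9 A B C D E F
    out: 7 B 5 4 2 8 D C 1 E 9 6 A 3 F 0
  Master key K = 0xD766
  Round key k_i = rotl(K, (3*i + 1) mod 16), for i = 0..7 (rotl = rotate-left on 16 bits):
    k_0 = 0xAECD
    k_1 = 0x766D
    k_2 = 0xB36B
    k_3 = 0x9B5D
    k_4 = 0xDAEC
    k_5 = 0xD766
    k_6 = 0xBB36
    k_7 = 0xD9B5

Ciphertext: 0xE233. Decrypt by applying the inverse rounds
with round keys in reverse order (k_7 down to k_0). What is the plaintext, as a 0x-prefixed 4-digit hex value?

0x6F42

s_0 = ciphertext = 0xE233
s_1 = InvRound(s_0, k_7) = 0xBFE2
s_2 = InvRound(s_1, k_6) = 0xFCBF
s_3 = InvRound(s_2, k_5) = 0x56FC
s_4 = InvRound(s_3, k_4) = 0x9556
s_5 = InvRound(s_4, k_3) = 0xF795
s_6 = InvRound(s_5, k_2) = 0x7FF7
s_7 = InvRound(s_6, k_1) = 0x427F
s_8 = InvRound(s_7, k_0) = 0x6F42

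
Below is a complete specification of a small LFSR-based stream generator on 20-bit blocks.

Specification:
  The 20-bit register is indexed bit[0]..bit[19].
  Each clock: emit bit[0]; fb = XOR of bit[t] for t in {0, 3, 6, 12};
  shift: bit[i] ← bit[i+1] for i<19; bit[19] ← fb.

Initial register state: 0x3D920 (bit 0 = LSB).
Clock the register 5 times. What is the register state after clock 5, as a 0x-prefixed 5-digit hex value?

reg_0 = 0x3D920
clock 1: out=0, reg = 0x9EC90
clock 2: out=0, reg = 0x4F648
clock 3: out=0, reg = 0xA7B24
clock 4: out=0, reg = 0xD3D92
clock 5: out=0, reg = 0xE9EC9

0xE9EC9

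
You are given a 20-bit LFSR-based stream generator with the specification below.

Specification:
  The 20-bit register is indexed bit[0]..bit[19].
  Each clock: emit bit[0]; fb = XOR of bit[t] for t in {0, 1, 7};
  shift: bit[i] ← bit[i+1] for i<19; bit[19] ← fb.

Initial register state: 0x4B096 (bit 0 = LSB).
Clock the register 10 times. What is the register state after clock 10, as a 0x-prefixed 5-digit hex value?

0x6F12C

reg_0 = 0x4B096
clock 1: out=0, reg = 0x2584B
clock 2: out=1, reg = 0x12C25
clock 3: out=1, reg = 0x89612
clock 4: out=0, reg = 0xC4B09
clock 5: out=1, reg = 0xE2584
clock 6: out=0, reg = 0xF12C2
clock 7: out=0, reg = 0x78961
clock 8: out=1, reg = 0xBC4B0
clock 9: out=0, reg = 0xDE258
clock 10: out=0, reg = 0x6F12C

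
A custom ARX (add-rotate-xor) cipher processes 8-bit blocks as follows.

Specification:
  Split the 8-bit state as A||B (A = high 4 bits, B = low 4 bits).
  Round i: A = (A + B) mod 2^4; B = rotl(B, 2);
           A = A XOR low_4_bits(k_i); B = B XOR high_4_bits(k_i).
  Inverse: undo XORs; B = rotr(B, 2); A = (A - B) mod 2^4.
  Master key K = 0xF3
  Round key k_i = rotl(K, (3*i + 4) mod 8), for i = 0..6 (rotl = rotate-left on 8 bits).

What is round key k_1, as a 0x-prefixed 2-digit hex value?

0xF9

K = 0xF3
k_0 = rotl(K, (3*0+4) mod 8) = rotl(K, 4) = 0x3F
k_1 = rotl(K, (3*1+4) mod 8) = rotl(K, 7) = 0xF9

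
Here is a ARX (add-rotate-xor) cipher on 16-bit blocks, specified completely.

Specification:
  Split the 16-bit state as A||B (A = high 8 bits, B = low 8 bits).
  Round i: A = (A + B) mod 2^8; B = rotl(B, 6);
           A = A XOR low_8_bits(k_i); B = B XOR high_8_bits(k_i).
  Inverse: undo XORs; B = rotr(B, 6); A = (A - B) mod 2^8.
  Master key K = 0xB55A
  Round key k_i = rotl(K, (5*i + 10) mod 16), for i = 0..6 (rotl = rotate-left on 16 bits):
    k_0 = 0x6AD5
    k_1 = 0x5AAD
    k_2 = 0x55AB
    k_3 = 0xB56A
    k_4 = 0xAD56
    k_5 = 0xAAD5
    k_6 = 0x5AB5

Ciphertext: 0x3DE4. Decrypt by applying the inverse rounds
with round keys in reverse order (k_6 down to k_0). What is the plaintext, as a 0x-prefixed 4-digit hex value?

0xAD5F

s_0 = ciphertext = 0x3DE4
s_1 = InvRound(s_0, k_6) = 0x8EFA
s_2 = InvRound(s_1, k_5) = 0x1A41
s_3 = InvRound(s_2, k_4) = 0x99B3
s_4 = InvRound(s_3, k_3) = 0xDB18
s_5 = InvRound(s_4, k_2) = 0x3B35
s_6 = InvRound(s_5, k_1) = 0xD9BD
s_7 = InvRound(s_6, k_0) = 0xAD5F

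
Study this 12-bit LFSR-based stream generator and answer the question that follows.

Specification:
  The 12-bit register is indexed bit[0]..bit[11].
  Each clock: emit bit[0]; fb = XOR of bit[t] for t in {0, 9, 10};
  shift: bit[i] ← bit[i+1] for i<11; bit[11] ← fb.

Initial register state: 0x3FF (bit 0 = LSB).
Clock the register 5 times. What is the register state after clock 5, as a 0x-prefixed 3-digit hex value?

reg_0 = 0x3FF
clock 1: out=1, reg = 0x1FF
clock 2: out=1, reg = 0x8FF
clock 3: out=1, reg = 0xC7F
clock 4: out=1, reg = 0x63F
clock 5: out=1, reg = 0xB1F

0xB1F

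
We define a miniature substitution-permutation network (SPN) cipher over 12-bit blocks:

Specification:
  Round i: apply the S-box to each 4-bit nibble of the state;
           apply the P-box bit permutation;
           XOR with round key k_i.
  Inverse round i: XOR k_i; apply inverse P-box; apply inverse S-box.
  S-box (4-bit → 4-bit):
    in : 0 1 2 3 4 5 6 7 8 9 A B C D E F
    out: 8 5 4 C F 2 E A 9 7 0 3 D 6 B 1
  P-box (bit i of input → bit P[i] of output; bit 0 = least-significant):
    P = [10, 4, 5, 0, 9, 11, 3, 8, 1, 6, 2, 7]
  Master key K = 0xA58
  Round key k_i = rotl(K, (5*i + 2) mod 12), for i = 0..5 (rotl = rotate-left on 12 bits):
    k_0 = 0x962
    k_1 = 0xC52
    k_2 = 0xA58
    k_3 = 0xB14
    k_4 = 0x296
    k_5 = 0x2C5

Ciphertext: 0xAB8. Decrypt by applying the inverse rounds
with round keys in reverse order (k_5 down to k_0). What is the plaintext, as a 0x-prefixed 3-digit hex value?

s_0 = ciphertext = 0xAB8
s_1 = InvRound(s_0, k_5) = 0xDD6
s_2 = InvRound(s_1, k_4) = 0x5EF
s_3 = InvRound(s_2, k_3) = 0xE94
s_4 = InvRound(s_3, k_2) = 0x62F
s_5 = InvRound(s_4, k_1) = 0xD96
s_6 = InvRound(s_5, k_0) = 0x6A9

0x6A9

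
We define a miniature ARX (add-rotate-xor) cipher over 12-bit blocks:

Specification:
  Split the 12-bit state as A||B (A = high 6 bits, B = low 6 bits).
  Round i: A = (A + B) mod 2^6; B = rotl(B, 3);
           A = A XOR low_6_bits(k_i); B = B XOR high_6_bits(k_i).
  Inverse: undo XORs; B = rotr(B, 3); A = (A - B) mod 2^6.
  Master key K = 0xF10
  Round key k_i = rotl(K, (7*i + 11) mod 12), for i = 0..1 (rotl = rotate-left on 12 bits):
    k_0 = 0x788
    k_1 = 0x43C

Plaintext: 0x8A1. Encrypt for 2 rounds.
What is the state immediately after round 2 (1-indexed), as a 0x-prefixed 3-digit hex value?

0x842

s_0 = plaintext = 0x8A1
s_1 = Round(s_0, k_0) = 0x2D2
s_2 = Round(s_1, k_1) = 0x842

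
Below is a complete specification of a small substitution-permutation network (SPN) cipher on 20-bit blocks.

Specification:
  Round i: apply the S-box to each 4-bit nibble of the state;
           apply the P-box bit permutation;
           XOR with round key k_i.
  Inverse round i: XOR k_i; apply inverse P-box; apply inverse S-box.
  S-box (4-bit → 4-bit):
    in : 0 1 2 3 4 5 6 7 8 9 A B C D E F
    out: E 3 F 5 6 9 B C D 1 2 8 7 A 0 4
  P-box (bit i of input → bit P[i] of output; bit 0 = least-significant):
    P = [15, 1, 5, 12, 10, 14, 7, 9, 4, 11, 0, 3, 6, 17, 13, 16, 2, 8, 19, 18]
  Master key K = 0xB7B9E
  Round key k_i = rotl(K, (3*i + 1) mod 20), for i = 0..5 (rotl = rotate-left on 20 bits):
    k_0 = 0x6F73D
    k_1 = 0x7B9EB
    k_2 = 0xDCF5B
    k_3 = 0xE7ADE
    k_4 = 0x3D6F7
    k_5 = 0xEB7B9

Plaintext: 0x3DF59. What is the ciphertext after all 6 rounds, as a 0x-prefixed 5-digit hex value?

0xCA161

s_0 = plaintext = 0x3DF59
s_1 = Round(s_0, k_0) = 0xD7138
s_2 = Round(s_1, k_1) = 0x2045B
s_3 = Round(s_2, k_2) = 0x2F05E
s_4 = Round(s_3, k_3) = 0x255D3
s_5 = Round(s_4, k_4) = 0xE158B
s_6 = Round(s_5, k_5) = 0xCA161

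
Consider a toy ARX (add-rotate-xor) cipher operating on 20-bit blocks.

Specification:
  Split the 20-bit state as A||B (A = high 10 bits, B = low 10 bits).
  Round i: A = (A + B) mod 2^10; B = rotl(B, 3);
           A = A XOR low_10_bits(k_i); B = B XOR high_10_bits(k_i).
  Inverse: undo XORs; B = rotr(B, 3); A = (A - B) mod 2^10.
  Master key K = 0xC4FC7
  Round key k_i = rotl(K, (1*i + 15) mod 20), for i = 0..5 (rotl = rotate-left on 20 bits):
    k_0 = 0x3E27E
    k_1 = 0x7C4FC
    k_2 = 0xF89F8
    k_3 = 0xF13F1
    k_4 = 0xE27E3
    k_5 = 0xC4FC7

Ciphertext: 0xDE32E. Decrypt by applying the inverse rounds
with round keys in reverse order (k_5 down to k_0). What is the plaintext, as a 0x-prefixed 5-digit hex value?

s_0 = ciphertext = 0xDE32E
s_1 = InvRound(s_0, k_5) = 0x8E287
s_2 = InvRound(s_1, k_4) = 0xAEB21
s_3 = InvRound(s_2, k_3) = 0xABE9C
s_4 = InvRound(s_3, k_2) = 0x0A32F
s_5 = InvRound(s_4, k_1) = 0x5E75B
s_6 = InvRound(s_5, k_0) = 0x44DF4

0x44DF4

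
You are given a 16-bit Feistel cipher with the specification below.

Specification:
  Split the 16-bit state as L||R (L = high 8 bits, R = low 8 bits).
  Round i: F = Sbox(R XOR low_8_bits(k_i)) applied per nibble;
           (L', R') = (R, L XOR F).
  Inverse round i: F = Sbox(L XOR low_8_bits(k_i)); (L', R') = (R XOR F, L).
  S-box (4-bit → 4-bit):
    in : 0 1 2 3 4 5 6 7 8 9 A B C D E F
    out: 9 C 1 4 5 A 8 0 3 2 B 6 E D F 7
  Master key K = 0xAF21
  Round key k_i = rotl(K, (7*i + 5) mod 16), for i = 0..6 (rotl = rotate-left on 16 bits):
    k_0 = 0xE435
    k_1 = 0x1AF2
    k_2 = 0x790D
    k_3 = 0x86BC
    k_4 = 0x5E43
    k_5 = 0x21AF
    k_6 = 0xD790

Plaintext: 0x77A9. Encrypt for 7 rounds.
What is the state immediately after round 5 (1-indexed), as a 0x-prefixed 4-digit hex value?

s_0 = plaintext = 0x77A9
s_1 = Round(s_0, k_0) = 0xA959
s_2 = Round(s_1, k_1) = 0x591F
s_3 = Round(s_2, k_2) = 0x1F98
s_4 = Round(s_3, k_3) = 0x980A
s_5 = Round(s_4, k_4) = 0x0ACA
s_6 = Round(s_5, k_5) = 0xCA80
s_7 = Round(s_6, k_6) = 0x8003

0x0ACA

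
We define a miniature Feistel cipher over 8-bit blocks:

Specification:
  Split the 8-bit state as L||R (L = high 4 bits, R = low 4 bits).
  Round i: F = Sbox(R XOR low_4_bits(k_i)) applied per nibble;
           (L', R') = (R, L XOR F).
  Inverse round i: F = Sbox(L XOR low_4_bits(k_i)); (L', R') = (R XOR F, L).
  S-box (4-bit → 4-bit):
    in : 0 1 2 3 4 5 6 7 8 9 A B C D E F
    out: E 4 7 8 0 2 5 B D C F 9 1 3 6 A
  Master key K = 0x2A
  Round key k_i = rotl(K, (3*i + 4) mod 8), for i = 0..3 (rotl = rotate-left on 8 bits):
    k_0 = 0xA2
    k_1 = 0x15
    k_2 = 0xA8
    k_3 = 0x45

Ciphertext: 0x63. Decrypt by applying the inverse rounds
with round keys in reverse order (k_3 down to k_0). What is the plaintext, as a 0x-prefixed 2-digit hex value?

0x02

s_0 = ciphertext = 0x63
s_1 = InvRound(s_0, k_3) = 0xB6
s_2 = InvRound(s_1, k_2) = 0xEB
s_3 = InvRound(s_2, k_1) = 0x2E
s_4 = InvRound(s_3, k_0) = 0x02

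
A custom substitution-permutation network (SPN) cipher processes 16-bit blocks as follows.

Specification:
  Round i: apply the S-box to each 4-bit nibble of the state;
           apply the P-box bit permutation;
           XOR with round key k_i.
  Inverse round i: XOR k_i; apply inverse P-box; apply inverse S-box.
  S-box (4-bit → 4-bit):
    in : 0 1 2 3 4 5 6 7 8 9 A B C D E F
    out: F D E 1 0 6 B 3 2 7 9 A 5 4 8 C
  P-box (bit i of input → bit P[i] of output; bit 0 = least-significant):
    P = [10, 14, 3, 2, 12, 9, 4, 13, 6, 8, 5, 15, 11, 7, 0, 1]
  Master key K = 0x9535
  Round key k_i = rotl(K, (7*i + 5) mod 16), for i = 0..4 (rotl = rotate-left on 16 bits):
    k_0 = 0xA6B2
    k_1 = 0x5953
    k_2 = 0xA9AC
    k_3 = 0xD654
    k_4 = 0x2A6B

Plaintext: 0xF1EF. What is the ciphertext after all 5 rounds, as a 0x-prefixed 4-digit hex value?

0xA86F

s_0 = plaintext = 0xF1EF
s_1 = Round(s_0, k_0) = 0x06DD
s_2 = Round(s_1, k_1) = 0xD088
s_3 = Round(s_2, k_2) = 0x6ACD
s_4 = Round(s_3, k_3) = 0x4E8E
s_5 = Round(s_4, k_4) = 0xA86F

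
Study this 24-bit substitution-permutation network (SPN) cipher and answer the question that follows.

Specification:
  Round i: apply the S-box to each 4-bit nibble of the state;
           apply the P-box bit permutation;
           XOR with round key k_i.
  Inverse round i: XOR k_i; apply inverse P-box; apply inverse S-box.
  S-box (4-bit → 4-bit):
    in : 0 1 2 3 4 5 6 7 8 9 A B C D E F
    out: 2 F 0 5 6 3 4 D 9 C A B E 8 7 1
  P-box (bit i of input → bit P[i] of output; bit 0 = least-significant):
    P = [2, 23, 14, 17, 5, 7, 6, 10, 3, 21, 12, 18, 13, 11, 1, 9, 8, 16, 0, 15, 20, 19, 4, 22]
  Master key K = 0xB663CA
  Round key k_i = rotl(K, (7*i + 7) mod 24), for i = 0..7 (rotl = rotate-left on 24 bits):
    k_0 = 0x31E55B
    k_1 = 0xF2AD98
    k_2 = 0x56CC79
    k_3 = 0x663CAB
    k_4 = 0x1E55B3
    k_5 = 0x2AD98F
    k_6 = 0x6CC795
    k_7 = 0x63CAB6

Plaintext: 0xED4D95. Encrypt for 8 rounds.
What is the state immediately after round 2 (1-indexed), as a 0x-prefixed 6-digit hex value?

0xBC3D1A

s_0 = plaintext = 0xED4D95
s_1 = Round(s_0, k_0) = 0xAD690D
s_2 = Round(s_1, k_1) = 0xBC3D1A
s_3 = Round(s_2, k_2) = 0x89689A
s_4 = Round(s_3, k_3) = 0xB0B8E0
s_5 = Round(s_4, k_4) = 0xC37F5B
s_6 = Round(s_5, k_5) = 0xE0FA30
s_7 = Round(s_6, k_6) = 0xD1E7E5
s_8 = Round(s_7, k_7) = 0xA67359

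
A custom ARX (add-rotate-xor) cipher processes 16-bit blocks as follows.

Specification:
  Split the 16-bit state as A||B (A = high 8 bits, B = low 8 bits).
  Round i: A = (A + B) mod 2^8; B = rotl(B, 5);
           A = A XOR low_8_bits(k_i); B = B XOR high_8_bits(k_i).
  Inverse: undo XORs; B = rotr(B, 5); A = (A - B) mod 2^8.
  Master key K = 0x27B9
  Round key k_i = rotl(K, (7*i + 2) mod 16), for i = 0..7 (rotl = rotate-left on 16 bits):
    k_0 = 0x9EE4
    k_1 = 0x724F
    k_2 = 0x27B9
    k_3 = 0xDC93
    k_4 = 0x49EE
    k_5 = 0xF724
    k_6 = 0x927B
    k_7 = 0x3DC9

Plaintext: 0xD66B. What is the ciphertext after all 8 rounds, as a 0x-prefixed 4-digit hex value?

0xF094

s_0 = plaintext = 0xD66B
s_1 = Round(s_0, k_0) = 0xA5F3
s_2 = Round(s_1, k_1) = 0xD70C
s_3 = Round(s_2, k_2) = 0x5AA6
s_4 = Round(s_3, k_3) = 0x9308
s_5 = Round(s_4, k_4) = 0x7548
s_6 = Round(s_5, k_5) = 0x99FE
s_7 = Round(s_6, k_6) = 0xEC4D
s_8 = Round(s_7, k_7) = 0xF094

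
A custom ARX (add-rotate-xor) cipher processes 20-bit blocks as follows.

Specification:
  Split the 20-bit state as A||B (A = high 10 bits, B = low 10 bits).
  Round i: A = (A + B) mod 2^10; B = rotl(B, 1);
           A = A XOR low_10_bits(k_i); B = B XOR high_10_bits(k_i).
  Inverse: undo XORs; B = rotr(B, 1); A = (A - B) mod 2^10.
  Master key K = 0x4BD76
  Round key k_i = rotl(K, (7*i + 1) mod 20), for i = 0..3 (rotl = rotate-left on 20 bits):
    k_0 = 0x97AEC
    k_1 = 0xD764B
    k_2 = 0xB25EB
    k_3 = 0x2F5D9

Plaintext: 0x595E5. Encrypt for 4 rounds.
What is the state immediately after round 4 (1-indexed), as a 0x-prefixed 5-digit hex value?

s_0 = plaintext = 0x595E5
s_1 = Round(s_0, k_0) = 0x69994
s_2 = Round(s_1, k_1) = 0x5C475
s_3 = Round(s_2, k_2) = 0x03623
s_4 = Round(s_3, k_3) = 0xFA4FA

0xFA4FA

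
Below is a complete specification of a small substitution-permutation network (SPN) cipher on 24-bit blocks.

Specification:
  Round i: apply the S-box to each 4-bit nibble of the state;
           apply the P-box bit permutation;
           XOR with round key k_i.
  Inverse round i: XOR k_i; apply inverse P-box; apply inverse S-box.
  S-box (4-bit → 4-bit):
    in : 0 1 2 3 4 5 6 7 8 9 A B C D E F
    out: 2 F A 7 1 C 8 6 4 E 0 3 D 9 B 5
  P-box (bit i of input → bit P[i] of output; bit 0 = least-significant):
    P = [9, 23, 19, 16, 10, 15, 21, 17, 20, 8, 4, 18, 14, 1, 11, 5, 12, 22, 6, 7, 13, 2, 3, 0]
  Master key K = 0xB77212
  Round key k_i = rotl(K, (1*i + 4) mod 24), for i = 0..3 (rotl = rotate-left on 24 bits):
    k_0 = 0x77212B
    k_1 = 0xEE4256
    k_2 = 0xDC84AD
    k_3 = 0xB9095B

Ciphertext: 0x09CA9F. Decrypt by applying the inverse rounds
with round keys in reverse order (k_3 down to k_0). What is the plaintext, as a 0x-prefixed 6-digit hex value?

0x58D12B

s_0 = ciphertext = 0x09CA9F
s_1 = InvRound(s_0, k_3) = 0x054B7B
s_2 = InvRound(s_1, k_2) = 0x0933B1
s_3 = InvRound(s_2, k_1) = 0xE1E252
s_4 = InvRound(s_3, k_0) = 0x58D12B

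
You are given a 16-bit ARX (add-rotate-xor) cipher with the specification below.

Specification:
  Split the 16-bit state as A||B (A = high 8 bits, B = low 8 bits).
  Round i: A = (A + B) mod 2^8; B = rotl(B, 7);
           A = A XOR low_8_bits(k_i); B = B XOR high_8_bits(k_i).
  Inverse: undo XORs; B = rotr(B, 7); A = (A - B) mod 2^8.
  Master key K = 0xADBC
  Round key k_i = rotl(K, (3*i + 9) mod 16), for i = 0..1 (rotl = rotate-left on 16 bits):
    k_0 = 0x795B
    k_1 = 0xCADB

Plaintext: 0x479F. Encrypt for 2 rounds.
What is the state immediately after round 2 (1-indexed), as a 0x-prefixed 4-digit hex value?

0xA891

s_0 = plaintext = 0x479F
s_1 = Round(s_0, k_0) = 0xBDB6
s_2 = Round(s_1, k_1) = 0xA891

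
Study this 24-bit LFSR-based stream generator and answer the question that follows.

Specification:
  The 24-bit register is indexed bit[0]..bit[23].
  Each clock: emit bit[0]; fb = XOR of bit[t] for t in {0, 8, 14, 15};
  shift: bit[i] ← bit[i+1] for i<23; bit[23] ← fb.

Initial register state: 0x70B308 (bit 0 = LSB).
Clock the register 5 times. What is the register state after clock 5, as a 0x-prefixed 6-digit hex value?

reg_0 = 0x70B308
clock 1: out=0, reg = 0x385984
clock 2: out=0, reg = 0x1C2CC2
clock 3: out=0, reg = 0x0E1661
clock 4: out=1, reg = 0x870B30
clock 5: out=0, reg = 0xC38598

0xC38598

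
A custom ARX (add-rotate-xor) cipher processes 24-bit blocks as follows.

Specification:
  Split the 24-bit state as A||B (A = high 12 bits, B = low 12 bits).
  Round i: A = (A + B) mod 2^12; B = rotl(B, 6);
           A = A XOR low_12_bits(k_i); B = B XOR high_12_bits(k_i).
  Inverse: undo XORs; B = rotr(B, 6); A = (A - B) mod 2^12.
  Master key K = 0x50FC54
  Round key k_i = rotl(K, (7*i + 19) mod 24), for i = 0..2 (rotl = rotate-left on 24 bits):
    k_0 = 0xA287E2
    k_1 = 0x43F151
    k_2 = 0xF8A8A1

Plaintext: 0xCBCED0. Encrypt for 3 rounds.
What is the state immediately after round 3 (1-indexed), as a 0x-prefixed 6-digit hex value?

0x436E49

s_0 = plaintext = 0xCBCED0
s_1 = Round(s_0, k_0) = 0xC6EE13
s_2 = Round(s_1, k_1) = 0xBD00C7
s_3 = Round(s_2, k_2) = 0x436E49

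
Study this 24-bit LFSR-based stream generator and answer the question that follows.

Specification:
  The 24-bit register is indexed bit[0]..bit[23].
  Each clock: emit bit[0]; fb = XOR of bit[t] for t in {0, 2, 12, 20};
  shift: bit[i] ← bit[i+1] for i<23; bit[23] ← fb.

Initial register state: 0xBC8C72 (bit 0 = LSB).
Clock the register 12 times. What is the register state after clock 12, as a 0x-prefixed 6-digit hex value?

reg_0 = 0xBC8C72
clock 1: out=0, reg = 0xDE4639
clock 2: out=1, reg = 0x6F231C
clock 3: out=0, reg = 0xB7918E
clock 4: out=0, reg = 0xDBC8C7
clock 5: out=1, reg = 0xEDE463
clock 6: out=1, reg = 0xF6F231
clock 7: out=1, reg = 0xFB7918
clock 8: out=0, reg = 0x7DBC8C
clock 9: out=0, reg = 0xBEDE46
clock 10: out=0, reg = 0xDF6F23
clock 11: out=1, reg = 0x6FB791
clock 12: out=1, reg = 0x37DBC8

0x37DBC8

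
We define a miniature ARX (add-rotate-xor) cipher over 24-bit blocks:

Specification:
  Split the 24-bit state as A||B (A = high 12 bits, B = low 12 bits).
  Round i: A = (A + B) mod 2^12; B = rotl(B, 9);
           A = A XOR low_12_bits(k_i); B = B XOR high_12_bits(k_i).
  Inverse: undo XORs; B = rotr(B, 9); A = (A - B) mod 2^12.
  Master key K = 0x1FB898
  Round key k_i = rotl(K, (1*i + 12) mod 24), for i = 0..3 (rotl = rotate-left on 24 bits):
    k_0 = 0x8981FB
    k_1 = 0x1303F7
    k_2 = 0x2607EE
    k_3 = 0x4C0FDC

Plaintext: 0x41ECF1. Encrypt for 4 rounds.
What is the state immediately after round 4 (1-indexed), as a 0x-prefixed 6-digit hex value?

s_0 = plaintext = 0x41ECF1
s_1 = Round(s_0, k_0) = 0x0F4B06
s_2 = Round(s_1, k_1) = 0x80DC50
s_3 = Round(s_2, k_2) = 0x3B33EA
s_4 = Round(s_3, k_3) = 0x8410BD

0x8410BD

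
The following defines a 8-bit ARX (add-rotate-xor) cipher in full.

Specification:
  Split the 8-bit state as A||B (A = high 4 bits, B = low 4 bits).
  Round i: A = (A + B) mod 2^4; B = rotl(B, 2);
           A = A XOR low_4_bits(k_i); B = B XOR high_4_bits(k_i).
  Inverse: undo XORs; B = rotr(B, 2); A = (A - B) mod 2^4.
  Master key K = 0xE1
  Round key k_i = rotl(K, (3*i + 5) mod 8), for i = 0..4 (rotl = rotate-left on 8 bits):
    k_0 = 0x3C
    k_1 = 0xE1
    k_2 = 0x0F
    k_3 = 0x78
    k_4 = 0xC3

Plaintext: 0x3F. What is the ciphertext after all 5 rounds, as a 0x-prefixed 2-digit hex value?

s_0 = plaintext = 0x3F
s_1 = Round(s_0, k_0) = 0xEC
s_2 = Round(s_1, k_1) = 0xBD
s_3 = Round(s_2, k_2) = 0x77
s_4 = Round(s_3, k_3) = 0x6A
s_5 = Round(s_4, k_4) = 0x36

0x36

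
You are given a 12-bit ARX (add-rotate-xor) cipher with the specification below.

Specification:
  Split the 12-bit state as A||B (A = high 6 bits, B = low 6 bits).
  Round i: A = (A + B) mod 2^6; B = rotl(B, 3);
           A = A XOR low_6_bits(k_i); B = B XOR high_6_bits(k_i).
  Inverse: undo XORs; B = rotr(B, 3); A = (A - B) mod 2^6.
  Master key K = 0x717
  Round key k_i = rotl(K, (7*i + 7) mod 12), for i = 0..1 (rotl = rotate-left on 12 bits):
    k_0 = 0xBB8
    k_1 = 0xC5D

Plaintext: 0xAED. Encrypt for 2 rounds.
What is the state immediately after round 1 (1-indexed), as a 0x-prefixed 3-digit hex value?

s_0 = plaintext = 0xAED
s_1 = Round(s_0, k_0) = 0x803
s_2 = Round(s_1, k_1) = 0xFA9

0x803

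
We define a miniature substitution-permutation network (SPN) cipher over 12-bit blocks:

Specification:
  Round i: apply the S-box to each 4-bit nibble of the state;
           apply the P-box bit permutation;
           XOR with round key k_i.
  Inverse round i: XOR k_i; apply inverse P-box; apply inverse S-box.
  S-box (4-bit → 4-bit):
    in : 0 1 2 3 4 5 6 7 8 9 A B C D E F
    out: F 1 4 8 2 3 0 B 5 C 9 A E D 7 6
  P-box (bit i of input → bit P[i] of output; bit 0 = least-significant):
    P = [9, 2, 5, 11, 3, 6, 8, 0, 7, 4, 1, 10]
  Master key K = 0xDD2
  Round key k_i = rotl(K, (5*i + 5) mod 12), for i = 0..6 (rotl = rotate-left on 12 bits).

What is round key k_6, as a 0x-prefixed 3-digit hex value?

K = 0xDD2
k_0 = rotl(K, (5*0+5) mod 12) = rotl(K, 5) = 0xA5B
k_1 = rotl(K, (5*1+5) mod 12) = rotl(K, 10) = 0xB74
k_2 = rotl(K, (5*2+5) mod 12) = rotl(K, 3) = 0xE96
k_3 = rotl(K, (5*3+5) mod 12) = rotl(K, 8) = 0x2DD
k_4 = rotl(K, (5*4+5) mod 12) = rotl(K, 1) = 0xBA5
k_5 = rotl(K, (5*5+5) mod 12) = rotl(K, 6) = 0x4B7
k_6 = rotl(K, (5*6+5) mod 12) = rotl(K, 11) = 0x6E9

0x6E9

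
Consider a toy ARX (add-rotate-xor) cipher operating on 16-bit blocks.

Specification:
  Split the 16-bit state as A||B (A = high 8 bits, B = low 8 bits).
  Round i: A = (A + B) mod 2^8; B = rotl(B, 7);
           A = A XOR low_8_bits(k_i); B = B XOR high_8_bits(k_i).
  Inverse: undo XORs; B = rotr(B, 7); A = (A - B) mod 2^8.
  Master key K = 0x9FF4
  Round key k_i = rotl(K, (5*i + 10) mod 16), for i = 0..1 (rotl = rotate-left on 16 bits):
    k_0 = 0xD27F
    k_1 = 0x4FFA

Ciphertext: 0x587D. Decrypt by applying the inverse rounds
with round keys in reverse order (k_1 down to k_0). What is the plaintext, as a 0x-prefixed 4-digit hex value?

s_0 = ciphertext = 0x587D
s_1 = InvRound(s_0, k_1) = 0x3E64
s_2 = InvRound(s_1, k_0) = 0xD46D

0xD46D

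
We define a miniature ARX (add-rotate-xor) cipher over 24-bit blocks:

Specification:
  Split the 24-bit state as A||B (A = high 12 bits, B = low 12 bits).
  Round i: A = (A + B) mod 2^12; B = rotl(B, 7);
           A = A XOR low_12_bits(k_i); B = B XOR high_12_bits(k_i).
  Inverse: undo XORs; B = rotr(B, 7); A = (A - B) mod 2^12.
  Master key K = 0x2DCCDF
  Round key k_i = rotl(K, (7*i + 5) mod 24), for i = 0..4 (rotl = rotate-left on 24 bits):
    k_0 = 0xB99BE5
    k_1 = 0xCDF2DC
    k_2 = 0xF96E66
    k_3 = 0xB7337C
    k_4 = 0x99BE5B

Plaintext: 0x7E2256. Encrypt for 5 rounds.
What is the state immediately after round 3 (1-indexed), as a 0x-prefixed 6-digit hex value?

0x46925C

s_0 = plaintext = 0x7E2256
s_1 = Round(s_0, k_0) = 0x1DD08B
s_2 = Round(s_1, k_1) = 0x0B495B
s_3 = Round(s_2, k_2) = 0x46925C
s_4 = Round(s_3, k_3) = 0x5B9561
s_5 = Round(s_4, k_4) = 0x541930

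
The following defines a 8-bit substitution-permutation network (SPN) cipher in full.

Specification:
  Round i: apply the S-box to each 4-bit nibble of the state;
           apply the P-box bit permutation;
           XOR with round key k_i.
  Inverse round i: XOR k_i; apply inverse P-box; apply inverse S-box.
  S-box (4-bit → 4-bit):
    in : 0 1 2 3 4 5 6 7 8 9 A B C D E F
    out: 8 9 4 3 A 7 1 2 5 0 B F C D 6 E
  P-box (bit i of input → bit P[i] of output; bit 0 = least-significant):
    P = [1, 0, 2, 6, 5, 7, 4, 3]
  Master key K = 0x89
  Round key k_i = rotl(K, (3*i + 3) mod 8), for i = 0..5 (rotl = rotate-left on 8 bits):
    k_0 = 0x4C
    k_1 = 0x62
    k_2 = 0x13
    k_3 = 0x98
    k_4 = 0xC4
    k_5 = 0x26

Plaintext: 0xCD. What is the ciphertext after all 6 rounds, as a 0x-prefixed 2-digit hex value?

0x12

s_0 = plaintext = 0xCD
s_1 = Round(s_0, k_0) = 0x12
s_2 = Round(s_1, k_1) = 0x4E
s_3 = Round(s_2, k_2) = 0x9E
s_4 = Round(s_3, k_3) = 0x9D
s_5 = Round(s_4, k_4) = 0x82
s_6 = Round(s_5, k_5) = 0x12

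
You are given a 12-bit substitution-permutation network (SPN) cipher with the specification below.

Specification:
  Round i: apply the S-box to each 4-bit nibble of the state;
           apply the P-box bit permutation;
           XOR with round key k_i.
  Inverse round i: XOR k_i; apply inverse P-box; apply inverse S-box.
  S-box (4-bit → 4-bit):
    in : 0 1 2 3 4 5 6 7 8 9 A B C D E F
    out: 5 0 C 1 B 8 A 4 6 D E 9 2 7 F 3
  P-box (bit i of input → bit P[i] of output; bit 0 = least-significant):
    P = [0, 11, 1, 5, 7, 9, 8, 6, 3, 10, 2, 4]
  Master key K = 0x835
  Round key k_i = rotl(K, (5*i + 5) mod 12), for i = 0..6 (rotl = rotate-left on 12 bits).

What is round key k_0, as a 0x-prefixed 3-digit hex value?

0x6B0

K = 0x835
k_0 = rotl(K, (5*0+5) mod 12) = rotl(K, 5) = 0x6B0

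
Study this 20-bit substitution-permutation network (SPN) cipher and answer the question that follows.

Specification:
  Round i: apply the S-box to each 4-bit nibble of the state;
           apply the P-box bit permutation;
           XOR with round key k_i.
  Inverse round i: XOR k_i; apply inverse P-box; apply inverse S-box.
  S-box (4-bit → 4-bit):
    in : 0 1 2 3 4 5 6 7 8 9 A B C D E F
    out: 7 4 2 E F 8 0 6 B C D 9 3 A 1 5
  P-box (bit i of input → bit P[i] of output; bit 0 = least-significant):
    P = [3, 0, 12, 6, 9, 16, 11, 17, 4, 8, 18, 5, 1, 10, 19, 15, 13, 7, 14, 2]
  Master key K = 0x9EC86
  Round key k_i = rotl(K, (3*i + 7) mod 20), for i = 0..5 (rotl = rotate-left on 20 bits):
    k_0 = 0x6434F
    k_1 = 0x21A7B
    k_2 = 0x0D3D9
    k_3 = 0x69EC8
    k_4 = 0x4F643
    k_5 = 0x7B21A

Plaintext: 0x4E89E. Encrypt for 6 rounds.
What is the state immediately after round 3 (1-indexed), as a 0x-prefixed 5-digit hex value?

s_0 = plaintext = 0x4E89E
s_1 = Round(s_0, k_0) = 0x42AF1
s_2 = Round(s_1, k_1) = 0x664CF
s_3 = Round(s_2, k_2) = 0x5C0E1
s_4 = Round(s_3, k_3) = 0x289DE
s_5 = Round(s_4, k_4) = 0x372E9
s_6 = Round(s_5, k_5) = 0xFE5DE

0x5C0E1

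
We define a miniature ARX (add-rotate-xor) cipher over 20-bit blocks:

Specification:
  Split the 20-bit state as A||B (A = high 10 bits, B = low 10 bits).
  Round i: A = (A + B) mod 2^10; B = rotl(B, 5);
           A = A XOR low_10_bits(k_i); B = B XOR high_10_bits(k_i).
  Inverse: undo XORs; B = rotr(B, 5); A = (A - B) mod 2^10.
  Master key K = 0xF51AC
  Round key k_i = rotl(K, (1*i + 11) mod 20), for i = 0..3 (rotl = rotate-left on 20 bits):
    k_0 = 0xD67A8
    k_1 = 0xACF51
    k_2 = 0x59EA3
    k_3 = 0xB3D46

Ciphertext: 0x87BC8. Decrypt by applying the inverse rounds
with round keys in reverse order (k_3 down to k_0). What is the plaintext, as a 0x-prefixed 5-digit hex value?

s_0 = ciphertext = 0x87BC8
s_1 = InvRound(s_0, k_3) = 0x9C0E8
s_2 = InvRound(s_1, k_2) = 0xB9DEC
s_3 = InvRound(s_2, k_1) = 0x6F3FA
s_4 = InvRound(s_3, k_0) = 0x6BC65

0x6BC65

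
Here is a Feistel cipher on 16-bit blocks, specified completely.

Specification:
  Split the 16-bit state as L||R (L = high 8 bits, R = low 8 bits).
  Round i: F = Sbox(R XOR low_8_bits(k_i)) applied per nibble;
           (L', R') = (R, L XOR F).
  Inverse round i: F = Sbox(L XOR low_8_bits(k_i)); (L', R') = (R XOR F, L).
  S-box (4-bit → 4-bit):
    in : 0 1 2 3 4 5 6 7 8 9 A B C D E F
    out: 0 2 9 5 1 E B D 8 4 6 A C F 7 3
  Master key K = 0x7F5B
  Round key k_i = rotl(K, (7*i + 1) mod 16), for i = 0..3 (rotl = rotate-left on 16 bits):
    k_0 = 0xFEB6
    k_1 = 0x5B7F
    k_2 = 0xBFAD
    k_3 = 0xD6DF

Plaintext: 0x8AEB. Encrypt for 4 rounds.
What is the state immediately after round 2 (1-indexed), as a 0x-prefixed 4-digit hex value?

s_0 = plaintext = 0x8AEB
s_1 = Round(s_0, k_0) = 0xEB65
s_2 = Round(s_1, k_1) = 0x65CD
s_3 = Round(s_2, k_2) = 0xCDD5
s_4 = Round(s_3, k_3) = 0xD5CB

0x65CD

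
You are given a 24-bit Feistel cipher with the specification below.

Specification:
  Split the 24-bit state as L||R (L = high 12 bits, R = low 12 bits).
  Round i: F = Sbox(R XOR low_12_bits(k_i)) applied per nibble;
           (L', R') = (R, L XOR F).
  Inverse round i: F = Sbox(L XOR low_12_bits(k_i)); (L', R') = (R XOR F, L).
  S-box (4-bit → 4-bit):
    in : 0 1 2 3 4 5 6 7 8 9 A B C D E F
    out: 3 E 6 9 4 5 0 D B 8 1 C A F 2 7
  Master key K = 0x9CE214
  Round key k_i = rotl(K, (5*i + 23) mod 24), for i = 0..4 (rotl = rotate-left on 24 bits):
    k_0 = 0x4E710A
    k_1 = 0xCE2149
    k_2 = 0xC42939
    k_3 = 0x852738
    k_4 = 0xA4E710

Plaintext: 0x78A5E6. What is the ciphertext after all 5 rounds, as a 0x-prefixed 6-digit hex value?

s_0 = plaintext = 0x78A5E6
s_1 = Round(s_0, k_0) = 0x5E63A0
s_2 = Round(s_1, k_1) = 0x3A03CE
s_3 = Round(s_2, k_2) = 0x3CE2DD
s_4 = Round(s_3, k_3) = 0x2DD6EB
s_5 = Round(s_4, k_4) = 0x6EBCA1

0x6EBCA1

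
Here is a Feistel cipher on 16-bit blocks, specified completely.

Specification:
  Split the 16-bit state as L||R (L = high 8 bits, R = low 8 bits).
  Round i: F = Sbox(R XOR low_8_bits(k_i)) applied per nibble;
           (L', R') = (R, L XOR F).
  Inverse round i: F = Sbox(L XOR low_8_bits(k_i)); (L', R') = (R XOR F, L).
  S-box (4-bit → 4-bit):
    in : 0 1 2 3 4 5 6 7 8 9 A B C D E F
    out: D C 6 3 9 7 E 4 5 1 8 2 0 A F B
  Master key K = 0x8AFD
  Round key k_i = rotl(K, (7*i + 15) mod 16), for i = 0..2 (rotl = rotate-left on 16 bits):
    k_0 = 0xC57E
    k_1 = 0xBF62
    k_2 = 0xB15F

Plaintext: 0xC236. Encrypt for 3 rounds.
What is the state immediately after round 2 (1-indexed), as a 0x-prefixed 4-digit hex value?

s_0 = plaintext = 0xC236
s_1 = Round(s_0, k_0) = 0x3657
s_2 = Round(s_1, k_1) = 0x5701
s_3 = Round(s_2, k_2) = 0x0128

0x5701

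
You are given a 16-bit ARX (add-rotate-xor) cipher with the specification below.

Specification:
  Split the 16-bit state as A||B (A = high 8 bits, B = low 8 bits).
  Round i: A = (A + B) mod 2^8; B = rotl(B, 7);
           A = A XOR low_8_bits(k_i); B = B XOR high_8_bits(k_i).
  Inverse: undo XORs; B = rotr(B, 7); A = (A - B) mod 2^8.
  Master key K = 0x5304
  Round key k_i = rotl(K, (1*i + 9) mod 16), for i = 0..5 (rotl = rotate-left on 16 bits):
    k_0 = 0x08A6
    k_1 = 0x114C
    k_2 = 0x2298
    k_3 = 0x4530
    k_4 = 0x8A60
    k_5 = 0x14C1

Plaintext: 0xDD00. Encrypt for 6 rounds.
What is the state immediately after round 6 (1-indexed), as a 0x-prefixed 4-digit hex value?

0x8615

s_0 = plaintext = 0xDD00
s_1 = Round(s_0, k_0) = 0x7B08
s_2 = Round(s_1, k_1) = 0xCF15
s_3 = Round(s_2, k_2) = 0x7CA8
s_4 = Round(s_3, k_3) = 0x1411
s_5 = Round(s_4, k_4) = 0x4502
s_6 = Round(s_5, k_5) = 0x8615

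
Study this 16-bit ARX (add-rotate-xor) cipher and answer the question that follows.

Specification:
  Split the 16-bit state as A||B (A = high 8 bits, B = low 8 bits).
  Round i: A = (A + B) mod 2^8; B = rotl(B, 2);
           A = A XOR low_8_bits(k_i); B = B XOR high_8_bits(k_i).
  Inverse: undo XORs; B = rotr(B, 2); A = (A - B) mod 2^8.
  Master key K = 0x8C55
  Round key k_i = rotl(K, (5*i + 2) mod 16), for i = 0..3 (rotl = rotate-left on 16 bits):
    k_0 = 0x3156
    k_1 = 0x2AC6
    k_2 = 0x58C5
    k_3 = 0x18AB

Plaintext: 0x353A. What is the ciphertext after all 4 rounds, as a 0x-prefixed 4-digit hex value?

s_0 = plaintext = 0x353A
s_1 = Round(s_0, k_0) = 0x39D9
s_2 = Round(s_1, k_1) = 0xD44D
s_3 = Round(s_2, k_2) = 0xE46D
s_4 = Round(s_3, k_3) = 0xFAAD

0xFAAD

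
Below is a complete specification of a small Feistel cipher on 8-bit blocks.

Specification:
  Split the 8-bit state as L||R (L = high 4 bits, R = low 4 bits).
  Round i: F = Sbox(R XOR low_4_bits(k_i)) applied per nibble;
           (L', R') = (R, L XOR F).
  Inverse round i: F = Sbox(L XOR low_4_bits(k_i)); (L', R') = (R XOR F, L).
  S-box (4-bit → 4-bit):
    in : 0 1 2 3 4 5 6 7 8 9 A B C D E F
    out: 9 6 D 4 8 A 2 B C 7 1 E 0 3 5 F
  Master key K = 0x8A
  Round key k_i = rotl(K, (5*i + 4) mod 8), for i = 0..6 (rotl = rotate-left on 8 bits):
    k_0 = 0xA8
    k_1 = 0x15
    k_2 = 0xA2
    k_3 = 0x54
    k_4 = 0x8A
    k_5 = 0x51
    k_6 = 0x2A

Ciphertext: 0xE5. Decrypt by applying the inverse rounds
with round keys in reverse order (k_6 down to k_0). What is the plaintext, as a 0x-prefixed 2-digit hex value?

s_0 = ciphertext = 0xE5
s_1 = InvRound(s_0, k_6) = 0xDE
s_2 = InvRound(s_1, k_5) = 0xED
s_3 = InvRound(s_2, k_4) = 0x5E
s_4 = InvRound(s_3, k_3) = 0x85
s_5 = InvRound(s_4, k_2) = 0x48
s_6 = InvRound(s_5, k_1) = 0xE4
s_7 = InvRound(s_6, k_0) = 0x6E

0x6E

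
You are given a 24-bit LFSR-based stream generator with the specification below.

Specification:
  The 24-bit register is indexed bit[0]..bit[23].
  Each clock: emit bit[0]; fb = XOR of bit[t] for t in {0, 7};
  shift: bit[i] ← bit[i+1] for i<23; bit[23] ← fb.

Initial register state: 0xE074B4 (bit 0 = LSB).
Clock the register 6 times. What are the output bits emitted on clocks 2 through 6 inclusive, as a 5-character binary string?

01011

reg_0 = 0xE074B4
clock 1: out=0, reg = 0xF03A5A
clock 2: out=0, reg = 0x781D2D
clock 3: out=1, reg = 0xBC0E96
clock 4: out=0, reg = 0xDE074B
clock 5: out=1, reg = 0xEF03A5
clock 6: out=1, reg = 0x7781D2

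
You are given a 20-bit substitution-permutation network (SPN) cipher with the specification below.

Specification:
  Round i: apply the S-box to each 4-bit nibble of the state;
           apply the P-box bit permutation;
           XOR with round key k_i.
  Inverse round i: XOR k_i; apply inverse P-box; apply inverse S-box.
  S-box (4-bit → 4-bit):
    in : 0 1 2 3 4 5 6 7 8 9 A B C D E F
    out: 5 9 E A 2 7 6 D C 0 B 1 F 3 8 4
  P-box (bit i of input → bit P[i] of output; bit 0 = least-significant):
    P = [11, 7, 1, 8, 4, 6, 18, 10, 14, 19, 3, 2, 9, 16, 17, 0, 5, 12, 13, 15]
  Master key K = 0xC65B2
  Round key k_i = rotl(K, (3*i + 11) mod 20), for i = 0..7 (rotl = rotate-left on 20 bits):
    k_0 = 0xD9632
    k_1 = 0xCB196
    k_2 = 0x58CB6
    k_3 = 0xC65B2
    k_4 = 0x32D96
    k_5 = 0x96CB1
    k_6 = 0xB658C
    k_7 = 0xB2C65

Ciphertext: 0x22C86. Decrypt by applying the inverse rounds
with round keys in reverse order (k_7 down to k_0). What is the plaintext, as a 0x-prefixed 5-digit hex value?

0xF52DF

s_0 = ciphertext = 0x22C86
s_1 = InvRound(s_0, k_7) = 0xB3446
s_2 = InvRound(s_1, k_6) = 0x49042
s_3 = InvRound(s_2, k_5) = 0xC3DC5
s_4 = InvRound(s_3, k_4) = 0x4245F
s_5 = InvRound(s_4, k_3) = 0xBEC43
s_6 = InvRound(s_5, k_2) = 0x08A54
s_7 = InvRound(s_6, k_1) = 0x6B46C
s_8 = InvRound(s_7, k_0) = 0xF52DF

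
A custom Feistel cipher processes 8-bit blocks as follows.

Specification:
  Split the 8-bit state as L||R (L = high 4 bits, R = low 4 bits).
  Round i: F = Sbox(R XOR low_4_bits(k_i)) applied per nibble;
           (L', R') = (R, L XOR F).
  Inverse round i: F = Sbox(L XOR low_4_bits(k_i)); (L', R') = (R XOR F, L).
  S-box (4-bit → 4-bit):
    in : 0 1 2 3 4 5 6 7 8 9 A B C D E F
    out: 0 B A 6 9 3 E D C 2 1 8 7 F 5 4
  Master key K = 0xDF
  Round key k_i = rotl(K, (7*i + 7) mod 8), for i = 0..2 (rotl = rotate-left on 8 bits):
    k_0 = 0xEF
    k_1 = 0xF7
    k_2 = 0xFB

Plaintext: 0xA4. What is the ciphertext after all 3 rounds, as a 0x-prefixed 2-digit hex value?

0x75

s_0 = plaintext = 0xA4
s_1 = Round(s_0, k_0) = 0x42
s_2 = Round(s_1, k_1) = 0x27
s_3 = Round(s_2, k_2) = 0x75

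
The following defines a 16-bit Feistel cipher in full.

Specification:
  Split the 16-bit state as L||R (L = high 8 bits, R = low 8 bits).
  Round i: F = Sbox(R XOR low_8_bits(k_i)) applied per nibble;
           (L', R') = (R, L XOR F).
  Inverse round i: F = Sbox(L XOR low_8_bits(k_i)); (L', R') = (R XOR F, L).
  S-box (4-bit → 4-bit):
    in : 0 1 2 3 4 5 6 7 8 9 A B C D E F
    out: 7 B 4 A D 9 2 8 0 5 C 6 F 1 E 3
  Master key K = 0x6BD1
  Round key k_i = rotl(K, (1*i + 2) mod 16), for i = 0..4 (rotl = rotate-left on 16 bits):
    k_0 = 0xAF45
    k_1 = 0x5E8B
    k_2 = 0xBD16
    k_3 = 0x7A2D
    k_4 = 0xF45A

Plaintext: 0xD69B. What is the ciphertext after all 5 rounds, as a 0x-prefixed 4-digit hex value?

s_0 = plaintext = 0xD69B
s_1 = Round(s_0, k_0) = 0x9BC8
s_2 = Round(s_1, k_1) = 0xC841
s_3 = Round(s_2, k_2) = 0x4150
s_4 = Round(s_3, k_3) = 0x50C0
s_5 = Round(s_4, k_4) = 0xC00C

0xC00C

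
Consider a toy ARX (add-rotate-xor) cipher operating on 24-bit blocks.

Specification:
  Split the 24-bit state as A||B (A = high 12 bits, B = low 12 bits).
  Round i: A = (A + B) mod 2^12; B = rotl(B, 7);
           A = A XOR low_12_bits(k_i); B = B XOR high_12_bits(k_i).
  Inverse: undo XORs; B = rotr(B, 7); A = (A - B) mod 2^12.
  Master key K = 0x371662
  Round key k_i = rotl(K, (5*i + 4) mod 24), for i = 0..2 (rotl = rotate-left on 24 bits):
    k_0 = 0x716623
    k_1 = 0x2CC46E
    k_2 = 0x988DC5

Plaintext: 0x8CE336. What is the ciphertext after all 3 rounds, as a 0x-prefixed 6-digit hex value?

0xA41FA1

s_0 = plaintext = 0x8CE336
s_1 = Round(s_0, k_0) = 0xA27C0F
s_2 = Round(s_1, k_1) = 0x25852C
s_3 = Round(s_2, k_2) = 0xA41FA1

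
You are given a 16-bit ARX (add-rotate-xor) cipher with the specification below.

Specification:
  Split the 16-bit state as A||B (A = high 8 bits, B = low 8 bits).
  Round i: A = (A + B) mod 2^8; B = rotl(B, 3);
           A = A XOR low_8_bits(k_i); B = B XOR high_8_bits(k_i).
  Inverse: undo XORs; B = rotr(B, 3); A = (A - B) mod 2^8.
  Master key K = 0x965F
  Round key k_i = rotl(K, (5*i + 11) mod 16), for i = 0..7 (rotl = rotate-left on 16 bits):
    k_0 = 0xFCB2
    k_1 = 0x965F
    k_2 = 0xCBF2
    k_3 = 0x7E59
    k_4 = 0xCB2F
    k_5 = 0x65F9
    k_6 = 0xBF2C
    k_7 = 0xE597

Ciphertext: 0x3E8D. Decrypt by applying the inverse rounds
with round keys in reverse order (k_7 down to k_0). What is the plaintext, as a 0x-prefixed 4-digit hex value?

s_0 = ciphertext = 0x3E8D
s_1 = InvRound(s_0, k_7) = 0x9C0D
s_2 = InvRound(s_1, k_6) = 0x5A56
s_3 = InvRound(s_2, k_5) = 0x3D66
s_4 = InvRound(s_3, k_4) = 0x5DB5
s_5 = InvRound(s_4, k_3) = 0x8B79
s_6 = InvRound(s_5, k_2) = 0x2356
s_7 = InvRound(s_6, k_1) = 0x6418
s_8 = InvRound(s_7, k_0) = 0x3A9C

0x3A9C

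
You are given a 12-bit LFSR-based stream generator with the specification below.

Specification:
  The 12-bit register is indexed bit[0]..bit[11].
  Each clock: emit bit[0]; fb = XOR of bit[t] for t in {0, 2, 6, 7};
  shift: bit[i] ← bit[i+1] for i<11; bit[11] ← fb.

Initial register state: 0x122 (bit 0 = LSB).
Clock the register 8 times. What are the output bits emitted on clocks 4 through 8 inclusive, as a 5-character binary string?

00100

reg_0 = 0x122
clock 1: out=0, reg = 0x091
clock 2: out=1, reg = 0x048
clock 3: out=0, reg = 0x824
clock 4: out=0, reg = 0xC12
clock 5: out=0, reg = 0x609
clock 6: out=1, reg = 0xB04
clock 7: out=0, reg = 0xD82
clock 8: out=0, reg = 0xEC1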